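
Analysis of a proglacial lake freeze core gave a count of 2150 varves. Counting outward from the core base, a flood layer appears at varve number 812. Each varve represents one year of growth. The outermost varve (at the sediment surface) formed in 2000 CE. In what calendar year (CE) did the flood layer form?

662 CE

2150 − 812 = 1338 varves lie beyond the flood layer toward the sediment surface.
The varve at the sediment surface is 2000 CE, so the flood layer dates to 2000 − 1338 = 662 CE.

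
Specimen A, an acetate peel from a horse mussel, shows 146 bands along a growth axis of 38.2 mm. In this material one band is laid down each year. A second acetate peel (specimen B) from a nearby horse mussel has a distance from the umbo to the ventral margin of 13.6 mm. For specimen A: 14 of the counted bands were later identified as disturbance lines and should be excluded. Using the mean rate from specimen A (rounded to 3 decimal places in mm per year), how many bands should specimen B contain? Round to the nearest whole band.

Specimen A: correcting the raw count gives 146 − 14 = 132 true bands.
A: Mean rate = 38.2 mm / 132 years ≈ 0.289 mm per year.
B spans 13.6 / 0.289 = 47.06 years ≈ 47 bands.

47 bands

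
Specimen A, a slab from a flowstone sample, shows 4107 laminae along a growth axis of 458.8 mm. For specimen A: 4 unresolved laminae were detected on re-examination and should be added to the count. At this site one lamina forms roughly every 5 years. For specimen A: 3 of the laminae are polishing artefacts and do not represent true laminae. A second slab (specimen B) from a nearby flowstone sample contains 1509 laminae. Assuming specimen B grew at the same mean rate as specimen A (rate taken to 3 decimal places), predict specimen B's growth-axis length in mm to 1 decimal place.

166.0 mm

Specimen A: true lamina count = 4107 − 3 + 4 = 4108.
Specimen A: at 5 years per lamina, 4108 × 5 = 20540 years.
A: Extension rate ≈ 458.8 / 20540 = 0.022 mm/yr.
Specimen B: multiplying by 5 years per lamina: 1509 × 5 = 7545 years. For B, 0.022 mm/year × 7545 years = 166.0 mm.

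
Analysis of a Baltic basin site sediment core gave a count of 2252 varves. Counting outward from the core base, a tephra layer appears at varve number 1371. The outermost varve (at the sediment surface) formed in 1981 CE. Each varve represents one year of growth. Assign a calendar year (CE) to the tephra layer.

1100 CE

2252 − 1371 = 881 varves lie beyond the tephra layer toward the sediment surface.
The varve at the sediment surface is 1981 CE, so the tephra layer dates to 1981 − 881 = 1100 CE.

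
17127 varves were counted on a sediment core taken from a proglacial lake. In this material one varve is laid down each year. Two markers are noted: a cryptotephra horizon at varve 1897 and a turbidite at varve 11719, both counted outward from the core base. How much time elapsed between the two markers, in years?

The two markers are separated by 11719 − 1897 = 9822 varves.
That is 9822 years at one varve per year.

9822 yr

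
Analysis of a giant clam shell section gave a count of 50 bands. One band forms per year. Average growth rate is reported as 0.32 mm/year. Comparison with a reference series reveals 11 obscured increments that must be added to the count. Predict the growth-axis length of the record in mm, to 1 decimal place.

True band count = 50 + 11 = 61.
Length ≈ 0.32 × 61 = 19.5 mm.

19.5 mm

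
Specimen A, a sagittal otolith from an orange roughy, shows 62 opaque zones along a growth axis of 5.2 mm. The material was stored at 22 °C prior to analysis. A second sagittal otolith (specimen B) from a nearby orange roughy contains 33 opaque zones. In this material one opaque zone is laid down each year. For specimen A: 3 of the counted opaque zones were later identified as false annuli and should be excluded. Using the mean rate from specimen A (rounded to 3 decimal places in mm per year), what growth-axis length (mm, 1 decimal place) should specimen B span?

Specimen A: adjusted count: 62 − 3 = 59 opaque zones.
A: 5.2 mm over 59 years gives 5.2 / 59 ≈ 0.088 mm/year.
B's length ≈ 0.088 × 33 = 2.9 mm.

2.9 mm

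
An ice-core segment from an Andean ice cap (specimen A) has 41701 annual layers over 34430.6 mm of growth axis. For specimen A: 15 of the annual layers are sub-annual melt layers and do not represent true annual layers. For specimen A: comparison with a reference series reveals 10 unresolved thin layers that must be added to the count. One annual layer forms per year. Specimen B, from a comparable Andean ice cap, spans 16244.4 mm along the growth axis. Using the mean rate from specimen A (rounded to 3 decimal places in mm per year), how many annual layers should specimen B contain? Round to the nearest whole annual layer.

Specimen A: after corrections the count is 41701 − 15 + 10 = 41696 annual layers.
A: 34430.6 mm over 41696 years gives 34430.6 / 41696 ≈ 0.826 mm/year.
For B, 16244.4 / 0.826 = 19666.34 years ≈ 19666 annual layers.

19666 annual layers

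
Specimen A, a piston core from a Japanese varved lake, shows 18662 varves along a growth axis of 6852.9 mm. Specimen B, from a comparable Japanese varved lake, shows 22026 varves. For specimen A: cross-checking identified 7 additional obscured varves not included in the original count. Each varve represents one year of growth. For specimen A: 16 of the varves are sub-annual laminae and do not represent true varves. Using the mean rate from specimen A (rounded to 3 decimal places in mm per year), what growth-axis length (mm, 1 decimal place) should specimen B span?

Specimen A: correcting the raw count gives 18662 − 16 + 7 = 18653 true varves.
A: Extension rate ≈ 6852.9 / 18653 = 0.367 mm per year.
For B, 0.367 mm/year × 22026 years = 8083.5 mm.

8083.5 mm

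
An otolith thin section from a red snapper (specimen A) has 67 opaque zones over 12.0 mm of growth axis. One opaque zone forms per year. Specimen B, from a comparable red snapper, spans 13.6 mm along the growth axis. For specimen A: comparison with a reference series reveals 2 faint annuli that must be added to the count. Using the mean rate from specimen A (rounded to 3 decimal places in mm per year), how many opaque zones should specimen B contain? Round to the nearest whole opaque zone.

Specimen A: correcting the raw count gives 67 + 2 = 69 true opaque zones.
A: Extension rate ≈ 12.0 / 69 = 0.174 mm/year.
For B, 13.6 / 0.174 = 78.16 years ≈ 78 opaque zones.

78 opaque zones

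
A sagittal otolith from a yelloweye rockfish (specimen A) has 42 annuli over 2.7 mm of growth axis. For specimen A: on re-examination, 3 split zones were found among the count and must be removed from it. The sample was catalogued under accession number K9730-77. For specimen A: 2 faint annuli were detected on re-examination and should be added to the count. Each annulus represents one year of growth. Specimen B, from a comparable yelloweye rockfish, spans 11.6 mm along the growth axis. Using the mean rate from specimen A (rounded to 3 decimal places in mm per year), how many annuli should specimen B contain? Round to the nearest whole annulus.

Specimen A: after corrections the count is 42 − 3 + 2 = 41 annuli.
A: Extension rate ≈ 2.7 / 41 = 0.066 mm/yr.
Specimen B: 11.6 mm / 0.066 mm per year = 175.76 years ≈ 176 annuli.

176 annuli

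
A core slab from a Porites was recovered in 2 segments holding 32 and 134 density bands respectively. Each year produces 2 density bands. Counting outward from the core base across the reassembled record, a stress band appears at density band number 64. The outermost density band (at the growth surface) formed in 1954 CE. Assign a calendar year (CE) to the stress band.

1903 CE

Total density bands = 32 + 134 = 166.
166 − 64 = 102 density bands lie beyond the stress band toward the growth surface.
Dividing by 2 density bands per year: 102 / 2 = 51 years.
The density band at the growth surface is 1954 CE, so the stress band dates to 1954 − 51 = 1903 CE.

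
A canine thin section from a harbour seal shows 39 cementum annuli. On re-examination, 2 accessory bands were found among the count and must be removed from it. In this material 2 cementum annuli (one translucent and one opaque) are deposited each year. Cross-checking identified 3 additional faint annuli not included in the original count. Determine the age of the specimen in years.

Adjusted count: 39 − 2 + 3 = 40 cementum annuli.
40 cementum annuli at 2 per year is 40 / 2 = 20 years.

20 yr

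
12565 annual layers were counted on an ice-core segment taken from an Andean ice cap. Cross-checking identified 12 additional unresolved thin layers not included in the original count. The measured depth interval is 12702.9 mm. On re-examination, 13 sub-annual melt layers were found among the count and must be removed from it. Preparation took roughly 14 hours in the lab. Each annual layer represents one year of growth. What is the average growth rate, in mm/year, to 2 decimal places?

After corrections the count is 12565 − 13 + 12 = 12564 annual layers.
Mean rate = 12702.9 mm / 12564 years ≈ 1.01 mm/year.

1.01 mm/year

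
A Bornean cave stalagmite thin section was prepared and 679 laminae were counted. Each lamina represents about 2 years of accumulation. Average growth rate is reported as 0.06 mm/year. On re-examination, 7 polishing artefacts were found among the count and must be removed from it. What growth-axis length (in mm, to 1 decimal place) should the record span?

80.6 mm

Adjusted count: 679 − 7 = 672 laminae.
672 laminae at 2 years each span 672 × 2 = 1344 years.
1344 years at 0.06 mm/year gives 0.06 × 1344 = 80.6 mm.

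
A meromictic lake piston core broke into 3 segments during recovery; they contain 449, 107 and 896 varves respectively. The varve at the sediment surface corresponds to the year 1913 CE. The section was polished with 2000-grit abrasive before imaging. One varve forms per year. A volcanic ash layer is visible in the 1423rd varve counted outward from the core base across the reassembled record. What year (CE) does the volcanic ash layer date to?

Total varves = 449 + 107 + 896 = 1452.
Between varve 1423 and the sediment surface there are 1452 − 1423 = 29 varves.
Counting back 29 years from 1913 CE places the volcanic ash layer in 1913 − 29 = 1884 CE.

1884 CE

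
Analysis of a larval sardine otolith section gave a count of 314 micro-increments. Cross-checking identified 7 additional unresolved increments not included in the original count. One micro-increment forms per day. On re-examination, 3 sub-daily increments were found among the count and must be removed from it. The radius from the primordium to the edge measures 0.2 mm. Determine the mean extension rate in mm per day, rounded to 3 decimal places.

0.001 mm per day

True micro-increment count = 314 − 3 + 7 = 318.
0.2 mm over 318 days gives 0.2 / 318 ≈ 0.001 mm per day.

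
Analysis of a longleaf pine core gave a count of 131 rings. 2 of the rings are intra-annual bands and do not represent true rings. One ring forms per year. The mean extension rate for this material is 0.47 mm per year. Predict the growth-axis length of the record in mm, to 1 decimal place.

Correcting the raw count gives 131 − 2 = 129 true rings.
129 years at 0.47 mm/year gives 0.47 × 129 = 60.6 mm.

60.6 mm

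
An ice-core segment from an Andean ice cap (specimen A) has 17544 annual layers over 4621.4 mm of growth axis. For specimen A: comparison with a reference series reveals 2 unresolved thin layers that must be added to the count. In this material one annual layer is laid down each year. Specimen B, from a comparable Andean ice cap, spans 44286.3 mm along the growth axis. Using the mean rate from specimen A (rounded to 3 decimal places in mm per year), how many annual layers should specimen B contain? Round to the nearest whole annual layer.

Specimen A: true annual layer count = 17544 + 2 = 17546.
A: Mean rate = 4621.4 mm / 17546 years ≈ 0.263 mm/yr.
Specimen B: 44286.3 mm / 0.263 mm per year = 168388.97 years ≈ 168389 annual layers.

168389 annual layers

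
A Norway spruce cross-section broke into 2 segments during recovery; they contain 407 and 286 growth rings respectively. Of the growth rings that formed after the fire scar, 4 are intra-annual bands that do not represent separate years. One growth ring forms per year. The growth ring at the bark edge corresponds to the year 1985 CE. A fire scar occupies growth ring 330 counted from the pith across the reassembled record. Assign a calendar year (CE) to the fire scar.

Total growth rings = 407 + 286 = 693.
Between growth ring 330 and the bark edge there are 693 − 330 = 363 growth rings.
363 − 4 false = 359 true growth rings after the fire scar.
The growth ring at the bark edge is 1985 CE, so the fire scar dates to 1985 − 359 = 1626 CE.

1626 CE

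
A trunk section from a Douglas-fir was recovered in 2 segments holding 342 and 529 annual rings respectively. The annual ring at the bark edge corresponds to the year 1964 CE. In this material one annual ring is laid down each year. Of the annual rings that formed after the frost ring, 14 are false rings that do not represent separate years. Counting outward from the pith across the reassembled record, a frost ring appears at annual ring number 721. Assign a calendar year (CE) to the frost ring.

Total annual rings = 342 + 529 = 871.
871 − 721 = 150 annual rings lie beyond the frost ring toward the bark edge.
Excluding 14 false annual rings: 150 − 14 = 136.
The annual ring at the bark edge is 1964 CE, so the frost ring dates to 1964 − 136 = 1828 CE.

1828 CE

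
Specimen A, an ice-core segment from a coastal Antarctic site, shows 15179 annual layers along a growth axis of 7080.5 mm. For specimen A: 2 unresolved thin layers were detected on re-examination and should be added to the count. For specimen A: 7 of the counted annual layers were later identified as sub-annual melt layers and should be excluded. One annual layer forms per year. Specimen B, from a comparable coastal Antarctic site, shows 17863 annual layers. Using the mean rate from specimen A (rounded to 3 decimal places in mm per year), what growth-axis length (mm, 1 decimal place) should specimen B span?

Specimen A: after corrections the count is 15179 − 7 + 2 = 15174 annual layers.
A: Extension rate ≈ 7080.5 / 15174 = 0.467 mm/year.
Length of B = 0.467 × 17863 = 8342.0 mm.

8342.0 mm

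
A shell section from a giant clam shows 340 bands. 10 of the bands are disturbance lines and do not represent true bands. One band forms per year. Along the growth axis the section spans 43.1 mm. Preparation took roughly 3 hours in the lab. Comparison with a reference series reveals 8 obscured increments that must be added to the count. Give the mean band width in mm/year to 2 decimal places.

After corrections the count is 340 − 10 + 8 = 338 bands.
Extension rate ≈ 43.1 / 338 = 0.13 mm/year.

0.13 mm/year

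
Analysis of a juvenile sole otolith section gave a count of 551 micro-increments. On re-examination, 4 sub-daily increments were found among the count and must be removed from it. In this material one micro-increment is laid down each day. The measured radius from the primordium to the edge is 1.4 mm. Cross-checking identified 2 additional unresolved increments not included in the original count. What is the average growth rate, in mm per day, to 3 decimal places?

After corrections the count is 551 − 4 + 2 = 549 micro-increments.
Extension rate ≈ 1.4 / 549 = 0.003 mm per day.

0.003 mm per day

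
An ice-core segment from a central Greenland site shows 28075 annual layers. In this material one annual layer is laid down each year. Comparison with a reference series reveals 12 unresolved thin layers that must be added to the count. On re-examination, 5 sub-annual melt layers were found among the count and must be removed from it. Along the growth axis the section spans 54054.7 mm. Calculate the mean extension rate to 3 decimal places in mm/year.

1.925 mm/year

Correcting the raw count gives 28075 − 5 + 12 = 28082 true annual layers.
Mean rate = 54054.7 mm / 28082 years ≈ 1.925 mm/year.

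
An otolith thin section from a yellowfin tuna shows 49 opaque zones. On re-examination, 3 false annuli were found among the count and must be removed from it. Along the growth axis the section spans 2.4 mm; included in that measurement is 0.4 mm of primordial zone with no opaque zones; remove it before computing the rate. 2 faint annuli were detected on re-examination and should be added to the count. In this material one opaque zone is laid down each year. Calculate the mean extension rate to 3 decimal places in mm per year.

0.042 mm per year

True opaque zone count = 49 − 3 + 2 = 48.
Removing the 0.4 mm offcut leaves 2.4 − 0.4 = 2.0 mm.
2.0 mm over 48 years gives 2.0 / 48 ≈ 0.042 mm per year.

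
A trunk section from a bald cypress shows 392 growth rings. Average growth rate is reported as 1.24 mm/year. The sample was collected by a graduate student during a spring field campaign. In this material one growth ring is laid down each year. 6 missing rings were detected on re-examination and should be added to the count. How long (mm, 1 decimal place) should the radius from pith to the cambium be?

After corrections the count is 392 + 6 = 398 growth rings.
Length ≈ 1.24 × 398 = 493.5 mm.

493.5 mm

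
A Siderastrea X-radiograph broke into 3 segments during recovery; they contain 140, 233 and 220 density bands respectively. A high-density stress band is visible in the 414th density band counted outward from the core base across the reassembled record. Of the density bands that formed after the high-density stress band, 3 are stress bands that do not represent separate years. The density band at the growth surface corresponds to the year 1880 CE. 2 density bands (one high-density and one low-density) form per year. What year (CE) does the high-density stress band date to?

1792 CE

Total density bands = 140 + 233 + 220 = 593.
The high-density stress band sits at density band 414 from the core base, so 593 − 414 = 179 density bands formed after it.
179 − 3 false = 176 true density bands after the high-density stress band.
Dividing by 2 density bands per year: 176 / 2 = 88 years.
1880 − 88 = 1792 CE.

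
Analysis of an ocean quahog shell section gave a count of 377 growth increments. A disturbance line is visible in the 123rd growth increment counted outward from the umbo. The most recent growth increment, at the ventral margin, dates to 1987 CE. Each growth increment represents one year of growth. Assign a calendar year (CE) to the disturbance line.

1733 CE

Between growth increment 123 and the ventral margin there are 377 − 123 = 254 growth increments.
Counting back 254 years from 1987 CE places the disturbance line in 1987 − 254 = 1733 CE.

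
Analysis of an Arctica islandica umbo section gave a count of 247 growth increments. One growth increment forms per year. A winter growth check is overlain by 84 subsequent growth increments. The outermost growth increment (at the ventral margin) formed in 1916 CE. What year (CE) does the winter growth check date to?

84 growth increments post-date the winter growth check.
The growth increment at the ventral margin is 1916 CE, so the winter growth check dates to 1916 − 84 = 1832 CE.

1832 CE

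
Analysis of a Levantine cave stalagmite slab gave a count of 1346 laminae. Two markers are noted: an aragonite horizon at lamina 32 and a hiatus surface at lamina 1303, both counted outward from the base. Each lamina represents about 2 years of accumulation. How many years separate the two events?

2542 yr

1303 − 32 = 1271 laminae lie between the two events.
1271 laminae at 2 years each span 1271 × 2 = 2542 years.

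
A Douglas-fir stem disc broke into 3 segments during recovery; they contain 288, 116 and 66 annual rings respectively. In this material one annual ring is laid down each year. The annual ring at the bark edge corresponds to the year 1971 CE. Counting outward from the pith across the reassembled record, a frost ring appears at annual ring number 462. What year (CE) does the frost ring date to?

1963 CE

Total annual rings = 288 + 116 + 66 = 470.
Between annual ring 462 and the bark edge there are 470 − 462 = 8 annual rings.
The annual ring at the bark edge is 1971 CE, so the frost ring dates to 1971 − 8 = 1963 CE.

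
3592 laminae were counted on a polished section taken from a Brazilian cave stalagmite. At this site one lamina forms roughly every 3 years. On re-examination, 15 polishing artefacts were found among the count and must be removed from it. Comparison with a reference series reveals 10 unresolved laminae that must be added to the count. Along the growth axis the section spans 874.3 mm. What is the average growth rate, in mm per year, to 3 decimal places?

True lamina count = 3592 − 15 + 10 = 3587.
Multiplying by 3 years per lamina: 3587 × 3 = 10761 years.
874.3 mm over 10761 years gives 874.3 / 10761 ≈ 0.081 mm per year.

0.081 mm per year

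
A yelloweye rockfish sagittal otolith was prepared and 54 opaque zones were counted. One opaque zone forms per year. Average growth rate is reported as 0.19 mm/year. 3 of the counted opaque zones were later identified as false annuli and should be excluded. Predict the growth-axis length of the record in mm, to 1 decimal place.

Adjusted count: 54 − 3 = 51 opaque zones.
51 years at 0.19 mm/year gives 0.19 × 51 = 9.7 mm.

9.7 mm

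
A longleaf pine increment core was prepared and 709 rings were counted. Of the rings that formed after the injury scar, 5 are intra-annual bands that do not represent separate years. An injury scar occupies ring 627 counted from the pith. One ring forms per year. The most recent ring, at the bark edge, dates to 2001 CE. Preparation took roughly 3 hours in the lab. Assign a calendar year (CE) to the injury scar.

1924 CE

709 − 627 = 82 rings lie beyond the injury scar toward the bark edge.
Removing the 5 false rings leaves 82 − 5 = 77 true rings beyond the injury scar.
The ring at the bark edge is 2001 CE, so the injury scar dates to 2001 − 77 = 1924 CE.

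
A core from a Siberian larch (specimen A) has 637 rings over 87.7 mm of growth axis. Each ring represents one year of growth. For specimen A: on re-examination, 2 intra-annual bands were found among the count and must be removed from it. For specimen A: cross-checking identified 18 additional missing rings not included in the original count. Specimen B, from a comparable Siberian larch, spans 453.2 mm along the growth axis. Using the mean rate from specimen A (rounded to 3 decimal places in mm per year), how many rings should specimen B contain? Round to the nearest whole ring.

3382 rings

Specimen A: after corrections the count is 637 − 2 + 18 = 653 rings.
A: Extension rate ≈ 87.7 / 653 = 0.134 mm per year.
B spans 453.2 / 0.134 = 3382.09 years ≈ 3382 rings.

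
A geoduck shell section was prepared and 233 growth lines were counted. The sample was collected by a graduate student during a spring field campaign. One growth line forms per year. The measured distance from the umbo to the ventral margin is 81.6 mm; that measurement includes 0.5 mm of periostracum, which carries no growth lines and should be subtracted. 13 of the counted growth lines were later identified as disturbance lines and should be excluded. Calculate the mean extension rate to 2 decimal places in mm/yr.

True growth line count = 233 − 13 = 220.
Net length = 81.6 − 0.5 = 81.1 mm.
Mean rate = 81.1 mm / 220 years ≈ 0.37 mm/yr.

0.37 mm/yr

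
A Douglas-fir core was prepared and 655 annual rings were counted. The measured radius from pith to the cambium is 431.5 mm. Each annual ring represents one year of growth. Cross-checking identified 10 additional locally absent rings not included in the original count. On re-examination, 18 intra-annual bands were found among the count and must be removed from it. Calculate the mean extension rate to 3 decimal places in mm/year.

True annual ring count = 655 − 18 + 10 = 647.
Mean rate = 431.5 mm / 647 years ≈ 0.667 mm/year.

0.667 mm/year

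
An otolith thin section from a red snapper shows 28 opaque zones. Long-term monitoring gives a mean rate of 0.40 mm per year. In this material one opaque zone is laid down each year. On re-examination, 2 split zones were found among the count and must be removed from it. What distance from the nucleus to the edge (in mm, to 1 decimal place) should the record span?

Correcting the raw count gives 28 − 2 = 26 true opaque zones.
26 years at 0.40 mm/year gives 0.40 × 26 = 10.4 mm.

10.4 mm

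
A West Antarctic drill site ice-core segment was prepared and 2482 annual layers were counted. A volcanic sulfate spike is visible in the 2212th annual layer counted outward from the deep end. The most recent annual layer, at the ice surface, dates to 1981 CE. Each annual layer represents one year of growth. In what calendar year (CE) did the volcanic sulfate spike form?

1711 CE

The volcanic sulfate spike sits at annual layer 2212 from the deep end, so 2482 − 2212 = 270 annual layers formed after it.
The annual layer at the ice surface is 1981 CE, so the volcanic sulfate spike dates to 1981 − 270 = 1711 CE.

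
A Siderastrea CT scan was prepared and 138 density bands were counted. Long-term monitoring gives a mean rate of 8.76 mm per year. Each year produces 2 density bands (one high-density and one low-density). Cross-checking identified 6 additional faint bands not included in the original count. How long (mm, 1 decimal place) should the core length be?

Adjusted count: 138 + 6 = 144 density bands.
144 density bands at 2 per year is 144 / 2 = 72 years.
72 years at 8.76 mm/year gives 8.76 × 72 = 630.7 mm.

630.7 mm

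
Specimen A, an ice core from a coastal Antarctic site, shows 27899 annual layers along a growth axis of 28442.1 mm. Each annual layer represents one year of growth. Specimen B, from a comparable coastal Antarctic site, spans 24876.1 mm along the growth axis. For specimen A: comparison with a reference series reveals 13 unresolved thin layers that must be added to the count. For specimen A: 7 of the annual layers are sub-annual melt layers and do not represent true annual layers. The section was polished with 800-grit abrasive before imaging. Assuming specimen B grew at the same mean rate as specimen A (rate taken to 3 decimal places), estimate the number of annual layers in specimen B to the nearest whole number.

24412 annual layers

Specimen A: true annual layer count = 27899 − 7 + 13 = 27905.
A: 28442.1 mm over 27905 years gives 28442.1 / 27905 ≈ 1.019 mm per year.
Specimen B: 24876.1 mm / 1.019 mm per year = 24412.27 years ≈ 24412 annual layers.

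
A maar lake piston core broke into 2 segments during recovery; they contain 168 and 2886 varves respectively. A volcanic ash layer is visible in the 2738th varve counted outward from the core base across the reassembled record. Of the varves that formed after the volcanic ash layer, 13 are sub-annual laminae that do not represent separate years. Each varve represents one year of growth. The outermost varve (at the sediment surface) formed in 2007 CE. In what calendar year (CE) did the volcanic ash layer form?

1704 CE

Total varves = 168 + 2886 = 3054.
The volcanic ash layer sits at varve 2738 from the core base, so 3054 − 2738 = 316 varves formed after it.
Removing the 13 false varves leaves 316 − 13 = 303 true varves beyond the volcanic ash layer.
Counting back 303 years from 2007 CE places the volcanic ash layer in 2007 − 303 = 1704 CE.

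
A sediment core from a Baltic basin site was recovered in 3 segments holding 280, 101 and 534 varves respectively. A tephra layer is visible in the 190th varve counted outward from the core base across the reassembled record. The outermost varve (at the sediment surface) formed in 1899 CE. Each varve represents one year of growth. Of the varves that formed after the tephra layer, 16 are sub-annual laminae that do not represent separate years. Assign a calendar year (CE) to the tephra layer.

Total varves = 280 + 101 + 534 = 915.
The tephra layer sits at varve 190 from the core base, so 915 − 190 = 725 varves formed after it.
725 − 16 false = 709 true varves after the tephra layer.
The varve at the sediment surface is 1899 CE, so the tephra layer dates to 1899 − 709 = 1190 CE.

1190 CE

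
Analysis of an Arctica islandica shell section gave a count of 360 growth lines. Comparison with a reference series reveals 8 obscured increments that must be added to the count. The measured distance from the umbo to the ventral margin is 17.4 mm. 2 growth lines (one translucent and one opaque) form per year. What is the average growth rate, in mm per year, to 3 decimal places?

0.095 mm per year

True growth line count = 360 + 8 = 368.
368 growth lines at 2 per year is 368 / 2 = 184 years.
Mean rate = 17.4 mm / 184 years ≈ 0.095 mm per year.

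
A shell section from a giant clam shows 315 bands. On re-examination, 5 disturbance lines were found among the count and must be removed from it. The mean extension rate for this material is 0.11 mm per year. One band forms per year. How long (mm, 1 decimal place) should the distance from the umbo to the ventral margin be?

34.1 mm

After corrections the count is 315 − 5 = 310 bands.
Predicted length = 0.11 mm/year × 310 years = 34.1 mm.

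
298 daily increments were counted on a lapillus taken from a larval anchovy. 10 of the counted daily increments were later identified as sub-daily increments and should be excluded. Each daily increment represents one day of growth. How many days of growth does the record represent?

Adjusted count: 298 − 10 = 288 daily increments.
At one daily increment per day, that is 288 days.

288 days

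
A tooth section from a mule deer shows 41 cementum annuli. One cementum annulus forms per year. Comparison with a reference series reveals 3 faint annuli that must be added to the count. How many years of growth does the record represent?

44 years

After corrections the count is 41 + 3 = 44 cementum annuli.
With a one-to-one cementum annulus periodicity this is 44 years.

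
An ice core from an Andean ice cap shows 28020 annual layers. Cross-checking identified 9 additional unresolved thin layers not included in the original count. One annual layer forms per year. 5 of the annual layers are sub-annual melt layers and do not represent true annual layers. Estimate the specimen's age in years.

28024 years

True annual layer count = 28020 − 5 + 9 = 28024.
At one annual layer per year, that is 28024 years.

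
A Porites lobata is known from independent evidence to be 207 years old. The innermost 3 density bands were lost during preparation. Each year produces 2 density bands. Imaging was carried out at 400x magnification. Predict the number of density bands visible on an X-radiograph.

207 years at 2 density bands per year gives 207 × 2 = 414 density bands.
414 − 3 missed = 411 density bands expected in the prepared section.

411 density bands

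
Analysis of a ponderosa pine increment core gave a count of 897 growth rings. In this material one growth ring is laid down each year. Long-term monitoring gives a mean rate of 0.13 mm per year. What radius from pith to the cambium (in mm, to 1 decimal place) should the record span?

The record spans 897 years at 0.13 mm per year.
Length ≈ 0.13 × 897 = 116.6 mm.

116.6 mm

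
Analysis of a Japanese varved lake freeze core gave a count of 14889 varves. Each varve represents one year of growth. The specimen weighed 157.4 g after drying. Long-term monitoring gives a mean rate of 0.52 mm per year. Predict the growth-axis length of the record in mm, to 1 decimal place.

14889 years of growth are recorded.
14889 years at 0.52 mm/year gives 0.52 × 14889 = 7742.3 mm.

7742.3 mm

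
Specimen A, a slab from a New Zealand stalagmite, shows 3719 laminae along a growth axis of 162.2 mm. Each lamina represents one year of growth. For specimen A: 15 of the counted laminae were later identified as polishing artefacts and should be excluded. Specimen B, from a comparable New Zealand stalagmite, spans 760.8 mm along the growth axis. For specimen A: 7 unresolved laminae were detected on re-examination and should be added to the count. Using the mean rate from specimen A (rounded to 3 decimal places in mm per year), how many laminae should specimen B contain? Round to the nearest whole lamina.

Specimen A: adjusted count: 3719 − 15 + 7 = 3711 laminae.
A: Mean rate = 162.2 mm / 3711 years ≈ 0.044 mm/year.
B spans 760.8 / 0.044 = 17290.91 years ≈ 17291 laminae.

17291 laminae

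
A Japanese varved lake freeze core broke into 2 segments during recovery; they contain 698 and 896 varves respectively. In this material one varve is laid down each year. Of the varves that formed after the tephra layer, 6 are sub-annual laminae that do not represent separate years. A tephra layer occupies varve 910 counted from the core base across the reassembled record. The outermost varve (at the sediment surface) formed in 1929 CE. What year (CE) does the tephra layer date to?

1251 CE

Total varves = 698 + 896 = 1594.
Between varve 910 and the sediment surface there are 1594 − 910 = 684 varves.
684 − 6 false = 678 true varves after the tephra layer.
The varve at the sediment surface is 1929 CE, so the tephra layer dates to 1929 − 678 = 1251 CE.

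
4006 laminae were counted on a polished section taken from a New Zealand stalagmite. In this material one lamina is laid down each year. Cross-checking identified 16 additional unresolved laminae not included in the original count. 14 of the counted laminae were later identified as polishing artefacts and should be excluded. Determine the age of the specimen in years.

4008 years

Adjusted count: 4006 − 14 + 16 = 4008 laminae.
With a one-to-one lamina periodicity this is 4008 years.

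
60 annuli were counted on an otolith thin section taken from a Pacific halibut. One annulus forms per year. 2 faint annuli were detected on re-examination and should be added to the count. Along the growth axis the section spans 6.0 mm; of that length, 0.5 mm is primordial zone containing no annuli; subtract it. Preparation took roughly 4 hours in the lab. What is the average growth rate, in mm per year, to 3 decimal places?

True annulus count = 60 + 2 = 62.
Removing the 0.5 mm offcut leaves 6.0 − 0.5 = 5.5 mm.
Extension rate ≈ 5.5 / 62 = 0.089 mm per year.

0.089 mm per year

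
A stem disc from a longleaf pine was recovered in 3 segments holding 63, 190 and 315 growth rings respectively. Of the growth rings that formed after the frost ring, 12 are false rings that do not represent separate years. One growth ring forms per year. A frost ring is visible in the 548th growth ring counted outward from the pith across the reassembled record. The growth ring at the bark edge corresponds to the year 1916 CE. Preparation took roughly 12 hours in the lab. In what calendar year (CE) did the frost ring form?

Total growth rings = 63 + 190 + 315 = 568.
Between growth ring 548 and the bark edge there are 568 − 548 = 20 growth rings.
20 − 12 false = 8 true growth rings after the frost ring.
1916 − 8 = 1908 CE.

1908 CE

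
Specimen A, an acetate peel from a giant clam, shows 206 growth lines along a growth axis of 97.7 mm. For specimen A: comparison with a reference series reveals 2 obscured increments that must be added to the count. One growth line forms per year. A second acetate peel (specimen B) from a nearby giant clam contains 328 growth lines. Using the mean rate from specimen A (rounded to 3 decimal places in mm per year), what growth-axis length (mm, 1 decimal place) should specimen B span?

154.2 mm

Specimen A: correcting the raw count gives 206 + 2 = 208 true growth lines.
A: Mean rate = 97.7 mm / 208 years ≈ 0.470 mm/yr.
Length of B = 0.470 × 328 = 154.2 mm.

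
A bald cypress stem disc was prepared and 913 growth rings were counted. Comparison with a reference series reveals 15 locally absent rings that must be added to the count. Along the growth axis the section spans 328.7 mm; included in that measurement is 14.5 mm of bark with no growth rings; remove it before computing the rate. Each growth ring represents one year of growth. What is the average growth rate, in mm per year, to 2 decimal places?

0.34 mm per year

After corrections the count is 913 + 15 = 928 growth rings.
Net length = 328.7 − 14.5 = 314.2 mm.
Extension rate ≈ 314.2 / 928 = 0.34 mm per year.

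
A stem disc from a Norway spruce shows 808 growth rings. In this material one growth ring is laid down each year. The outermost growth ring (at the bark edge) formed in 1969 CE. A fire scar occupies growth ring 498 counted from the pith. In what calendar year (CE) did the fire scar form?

1659 CE

808 − 498 = 310 growth rings lie beyond the fire scar toward the bark edge.
Counting back 310 years from 1969 CE places the fire scar in 1969 − 310 = 1659 CE.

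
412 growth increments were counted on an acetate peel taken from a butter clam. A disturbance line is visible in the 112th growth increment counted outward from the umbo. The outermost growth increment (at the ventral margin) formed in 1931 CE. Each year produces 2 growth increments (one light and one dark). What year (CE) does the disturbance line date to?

1781 CE

Between growth increment 112 and the ventral margin there are 412 − 112 = 300 growth increments.
With 2 growth increments per year, 300 / 2 = 150 years.
The growth increment at the ventral margin is 1931 CE, so the disturbance line dates to 1931 − 150 = 1781 CE.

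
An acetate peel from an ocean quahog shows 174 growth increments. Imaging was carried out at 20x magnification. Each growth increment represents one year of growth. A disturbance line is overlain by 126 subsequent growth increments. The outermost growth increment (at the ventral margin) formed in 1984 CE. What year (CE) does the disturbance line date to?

1858 CE

126 growth increments formed after the disturbance line.
Counting back 126 years from 1984 CE places the disturbance line in 1984 − 126 = 1858 CE.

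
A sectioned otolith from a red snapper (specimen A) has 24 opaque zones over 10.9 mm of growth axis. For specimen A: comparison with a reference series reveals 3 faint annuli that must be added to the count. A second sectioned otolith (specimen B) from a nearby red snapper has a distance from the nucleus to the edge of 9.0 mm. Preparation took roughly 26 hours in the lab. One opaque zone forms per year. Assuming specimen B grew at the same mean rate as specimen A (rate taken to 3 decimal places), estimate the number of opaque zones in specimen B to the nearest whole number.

Specimen A: correcting the raw count gives 24 + 3 = 27 true opaque zones.
A: Extension rate ≈ 10.9 / 27 = 0.404 mm/year.
Specimen B: 9.0 mm / 0.404 mm per year = 22.28 years ≈ 22 opaque zones.

22 opaque zones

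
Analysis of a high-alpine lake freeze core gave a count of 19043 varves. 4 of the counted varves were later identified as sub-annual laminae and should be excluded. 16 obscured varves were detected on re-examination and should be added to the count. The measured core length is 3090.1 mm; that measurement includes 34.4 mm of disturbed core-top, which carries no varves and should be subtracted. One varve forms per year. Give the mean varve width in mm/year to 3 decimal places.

0.160 mm/year

Correcting the raw count gives 19043 − 4 + 16 = 19055 true varves.
The growth record spans 3090.1 − 34.4 = 3055.7 mm.
Mean rate = 3055.7 mm / 19055 years ≈ 0.160 mm/year.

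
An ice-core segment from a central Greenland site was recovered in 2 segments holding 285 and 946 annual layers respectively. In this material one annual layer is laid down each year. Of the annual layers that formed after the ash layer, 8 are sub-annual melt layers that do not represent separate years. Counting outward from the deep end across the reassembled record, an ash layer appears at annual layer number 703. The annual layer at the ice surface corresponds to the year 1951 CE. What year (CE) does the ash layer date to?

Total annual layers = 285 + 946 = 1231.
The ash layer sits at annual layer 703 from the deep end, so 1231 − 703 = 528 annual layers formed after it.
Excluding 8 false annual layers: 528 − 8 = 520.
1951 − 520 = 1431 CE.

1431 CE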